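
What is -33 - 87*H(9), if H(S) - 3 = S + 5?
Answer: -1512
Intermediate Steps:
H(S) = 8 + S (H(S) = 3 + (S + 5) = 3 + (5 + S) = 8 + S)
-33 - 87*H(9) = -33 - 87*(8 + 9) = -33 - 87*17 = -33 - 1479 = -1512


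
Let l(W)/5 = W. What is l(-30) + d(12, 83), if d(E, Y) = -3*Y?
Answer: -399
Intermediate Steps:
l(W) = 5*W
l(-30) + d(12, 83) = 5*(-30) - 3*83 = -150 - 249 = -399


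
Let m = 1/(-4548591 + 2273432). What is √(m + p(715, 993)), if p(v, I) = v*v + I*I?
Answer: 3*√861156887441734315/2275159 ≈ 1223.6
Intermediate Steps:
p(v, I) = I² + v² (p(v, I) = v² + I² = I² + v²)
m = -1/2275159 (m = 1/(-2275159) = -1/2275159 ≈ -4.3953e-7)
√(m + p(715, 993)) = √(-1/2275159 + (993² + 715²)) = √(-1/2275159 + (986049 + 511225)) = √(-1/2275159 + 1497274) = √(3406536416565/2275159) = 3*√861156887441734315/2275159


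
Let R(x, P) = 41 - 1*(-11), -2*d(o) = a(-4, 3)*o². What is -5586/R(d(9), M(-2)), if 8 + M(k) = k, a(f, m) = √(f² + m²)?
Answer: -2793/26 ≈ -107.42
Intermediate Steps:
M(k) = -8 + k
d(o) = -5*o²/2 (d(o) = -√((-4)² + 3²)*o²/2 = -√(16 + 9)*o²/2 = -√25*o²/2 = -5*o²/2)
R(x, P) = 52 (R(x, P) = 41 + 11 = 52)
-5586/R(d(9), M(-2)) = -5586/52 = -5586*1/52 = -2793/26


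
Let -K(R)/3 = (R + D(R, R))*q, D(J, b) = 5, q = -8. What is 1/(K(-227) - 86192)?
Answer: -1/91520 ≈ -1.0927e-5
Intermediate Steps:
K(R) = 120 + 24*R (K(R) = -3*(R + 5)*(-8) = -3*(5 + R)*(-8) = -3*(-40 - 8*R) = 120 + 24*R)
1/(K(-227) - 86192) = 1/((120 + 24*(-227)) - 86192) = 1/((120 - 5448) - 86192) = 1/(-5328 - 86192) = 1/(-91520) = -1/91520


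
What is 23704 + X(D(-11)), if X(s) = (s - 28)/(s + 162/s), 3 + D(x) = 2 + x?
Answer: 1208984/51 ≈ 23706.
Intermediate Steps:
D(x) = -1 + x (D(x) = -3 + (2 + x) = -1 + x)
X(s) = (-28 + s)/(s + 162/s)
23704 + X(D(-11)) = 23704 + (-1 - 11)*(-28 + (-1 - 11))/(162 + (-1 - 11)²) = 23704 - 12*(-28 - 12)/(162 + (-12)²) = 23704 - 12*(-40)/(162 + 144) = 23704 - 12*(-40)/306 = 23704 - 12*1/306*(-40) = 23704 + 80/51 = 1208984/51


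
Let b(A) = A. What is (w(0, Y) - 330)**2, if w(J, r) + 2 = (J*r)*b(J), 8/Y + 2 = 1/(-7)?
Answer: 110224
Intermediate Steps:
Y = -56/15 (Y = 8/(-2 + 1/(-7)) = 8/(-2 - 1/7) = 8/(-15/7) = 8*(-7/15) = -56/15 ≈ -3.7333)
w(J, r) = -2 + r*J**2 (w(J, r) = -2 + (J*r)*J = -2 + r*J**2)
(w(0, Y) - 330)**2 = ((-2 - 56/15*0**2) - 330)**2 = ((-2 - 56/15*0) - 330)**2 = ((-2 + 0) - 330)**2 = (-2 - 330)**2 = (-332)**2 = 110224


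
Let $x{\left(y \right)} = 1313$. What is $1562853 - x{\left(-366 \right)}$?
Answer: $1561540$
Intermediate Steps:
$1562853 - x{\left(-366 \right)} = 1562853 - 1313 = 1561540$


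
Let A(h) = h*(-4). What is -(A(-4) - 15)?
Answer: -1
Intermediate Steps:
A(h) = -4*h
-(A(-4) - 15) = -(-4*(-4) - 15) = -(16 - 15) = -1*1 = -1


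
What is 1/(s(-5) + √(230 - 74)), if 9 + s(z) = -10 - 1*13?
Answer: -8/217 - √39/434 ≈ -0.051256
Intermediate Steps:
s(z) = -32 (s(z) = -9 + (-10 - 1*13) = -9 + (-10 - 13) = -9 - 23 = -32)
1/(s(-5) + √(230 - 74)) = 1/(-32 + √(230 - 74)) = 1/(-32 + √156) = 1/(-32 + 2*√39)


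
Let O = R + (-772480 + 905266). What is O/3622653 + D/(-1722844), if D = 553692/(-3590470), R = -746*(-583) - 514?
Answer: 877134269898478519/5602269570409223010 ≈ 0.15657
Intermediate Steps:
R = 434404 (R = 434918 - 514 = 434404)
D = -276846/1795235 (D = 553692*(-1/3590470) = -276846/1795235 ≈ -0.15421)
O = 567190 (O = 434404 + (-772480 + 905266) = 434404 + 132786 = 567190)
O/3622653 + D/(-1722844) = 567190/3622653 - 276846/1795235/(-1722844) = 567190*(1/3622653) - 276846/1795235*(-1/1722844) = 567190/3622653 + 138423/1546454924170 = 877134269898478519/5602269570409223010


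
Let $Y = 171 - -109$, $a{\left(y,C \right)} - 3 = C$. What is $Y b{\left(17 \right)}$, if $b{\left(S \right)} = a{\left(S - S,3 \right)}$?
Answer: $1680$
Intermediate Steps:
$a{\left(y,C \right)} = 3 + C$
$Y = 280$ ($Y = 171 + 109 = 280$)
$b{\left(S \right)} = 6$ ($b{\left(S \right)} = 3 + 3 = 6$)
$Y b{\left(17 \right)} = 280 \cdot 6 = 1680$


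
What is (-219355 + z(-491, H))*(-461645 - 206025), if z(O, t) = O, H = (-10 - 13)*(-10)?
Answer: 146784578820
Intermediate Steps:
H = 230 (H = -23*(-10) = 230)
(-219355 + z(-491, H))*(-461645 - 206025) = (-219355 - 491)*(-461645 - 206025) = -219846*(-667670) = 146784578820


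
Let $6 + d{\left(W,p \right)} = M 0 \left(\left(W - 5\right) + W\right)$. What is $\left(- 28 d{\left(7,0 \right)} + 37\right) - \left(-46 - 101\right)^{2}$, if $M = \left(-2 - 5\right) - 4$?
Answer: $-21404$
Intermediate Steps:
$M = -11$ ($M = -7 - 4 = -11$)
$d{\left(W,p \right)} = -6$ ($d{\left(W,p \right)} = -6 + \left(-11\right) 0 \left(\left(W - 5\right) + W\right) = -6 + 0 \left(\left(-5 + W\right) + W\right) = -6 + 0 \left(-5 + 2 W\right) = -6 + 0 = -6$)
$\left(- 28 d{\left(7,0 \right)} + 37\right) - \left(-46 - 101\right)^{2} = \left(\left(-28\right) \left(-6\right) + 37\right) - \left(-46 - 101\right)^{2} = \left(168 + 37\right) - \left(-147\right)^{2} = 205 - 21609 = -21404$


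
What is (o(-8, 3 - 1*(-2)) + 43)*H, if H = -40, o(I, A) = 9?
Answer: -2080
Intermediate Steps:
(o(-8, 3 - 1*(-2)) + 43)*H = (9 + 43)*(-40) = 52*(-40) = -2080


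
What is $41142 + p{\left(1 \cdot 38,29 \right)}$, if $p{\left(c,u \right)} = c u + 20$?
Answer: $42264$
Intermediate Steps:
$p{\left(c,u \right)} = 20 + c u$
$41142 + p{\left(1 \cdot 38,29 \right)} = 41142 + \left(20 + 1 \cdot 38 \cdot 29\right) = 41142 + \left(20 + 38 \cdot 29\right) = 41142 + \left(20 + 1102\right) = 41142 + 1122 = 42264$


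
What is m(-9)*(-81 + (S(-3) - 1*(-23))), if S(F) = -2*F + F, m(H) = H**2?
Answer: -4455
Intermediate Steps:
S(F) = -F
m(-9)*(-81 + (S(-3) - 1*(-23))) = (-9)**2*(-81 + (-1*(-3) - 1*(-23))) = 81*(-81 + (3 + 23)) = 81*(-81 + 26) = 81*(-55) = -4455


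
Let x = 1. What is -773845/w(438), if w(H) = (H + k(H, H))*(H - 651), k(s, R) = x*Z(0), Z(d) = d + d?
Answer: 773845/93294 ≈ 8.2947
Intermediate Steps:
Z(d) = 2*d
k(s, R) = 0 (k(s, R) = 1*(2*0) = 1*0 = 0)
w(H) = H*(-651 + H) (w(H) = (H + 0)*(H - 651) = H*(-651 + H))
-773845/w(438) = -773845*1/(438*(-651 + 438)) = -773845/(438*(-213)) = -773845/(-93294) = -773845*(-1/93294) = 773845/93294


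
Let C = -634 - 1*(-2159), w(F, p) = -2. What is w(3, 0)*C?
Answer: -3050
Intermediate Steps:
C = 1525 (C = -634 + 2159 = 1525)
w(3, 0)*C = -2*1525 = -3050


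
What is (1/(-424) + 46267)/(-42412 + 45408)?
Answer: 19617207/1270304 ≈ 15.443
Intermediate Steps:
(1/(-424) + 46267)/(-42412 + 45408) = (-1/424 + 46267)/2996 = (19617207/424)*(1/2996) = 19617207/1270304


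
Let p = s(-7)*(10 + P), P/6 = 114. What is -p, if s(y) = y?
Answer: 4858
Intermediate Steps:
P = 684 (P = 6*114 = 684)
p = -4858 (p = -7*(10 + 684) = -7*694 = -4858)
-p = -1*(-4858) = 4858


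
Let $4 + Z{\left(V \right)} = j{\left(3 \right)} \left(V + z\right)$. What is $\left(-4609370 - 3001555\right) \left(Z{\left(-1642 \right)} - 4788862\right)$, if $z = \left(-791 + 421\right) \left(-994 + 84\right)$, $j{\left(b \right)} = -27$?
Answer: $105300435294600$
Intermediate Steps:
$z = 336700$ ($z = \left(-370\right) \left(-910\right) = 336700$)
$Z{\left(V \right)} = -9090904 - 27 V$ ($Z{\left(V \right)} = -4 - 27 \left(V + 336700\right) = -4 - 27 \left(336700 + V\right) = -4 - \left(9090900 + 27 V\right) = -9090904 - 27 V$)
$\left(-4609370 - 3001555\right) \left(Z{\left(-1642 \right)} - 4788862\right) = \left(-4609370 - 3001555\right) \left(\left(-9090904 - -44334\right) - 4788862\right) = - 7610925 \left(\left(-9090904 + 44334\right) - 4788862\right) = - 7610925 \left(-9046570 - 4788862\right) = \left(-7610925\right) \left(-13835432\right) = 105300435294600$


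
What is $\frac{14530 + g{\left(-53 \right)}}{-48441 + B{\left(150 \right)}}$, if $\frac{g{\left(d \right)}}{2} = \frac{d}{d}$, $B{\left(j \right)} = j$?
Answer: $- \frac{4844}{16097} \approx -0.30093$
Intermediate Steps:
$g{\left(d \right)} = 2$ ($g{\left(d \right)} = 2 \frac{d}{d} = 2 \cdot 1 = 2$)
$\frac{14530 + g{\left(-53 \right)}}{-48441 + B{\left(150 \right)}} = \frac{14530 + 2}{-48441 + 150} = \frac{14532}{-48291} = 14532 \left(- \frac{1}{48291}\right) = - \frac{4844}{16097}$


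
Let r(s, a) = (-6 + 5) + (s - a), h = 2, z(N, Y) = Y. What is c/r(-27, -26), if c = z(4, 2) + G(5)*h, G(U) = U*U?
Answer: -26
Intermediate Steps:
G(U) = U²
r(s, a) = -1 + s - a (r(s, a) = -1 + (s - a) = -1 + s - a)
c = 52 (c = 2 + 5²*2 = 2 + 25*2 = 2 + 50 = 52)
c/r(-27, -26) = 52/(-1 - 27 - 1*(-26)) = 52/(-1 - 27 + 26) = 52/(-2) = 52*(-½) = -26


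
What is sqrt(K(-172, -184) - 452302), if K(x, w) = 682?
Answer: 6*I*sqrt(12545) ≈ 672.03*I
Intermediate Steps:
sqrt(K(-172, -184) - 452302) = sqrt(682 - 452302) = sqrt(-451620) = 6*I*sqrt(12545)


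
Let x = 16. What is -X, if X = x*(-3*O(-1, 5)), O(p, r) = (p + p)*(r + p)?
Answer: -384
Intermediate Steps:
O(p, r) = 2*p*(p + r) (O(p, r) = (2*p)*(p + r) = 2*p*(p + r))
X = 384 (X = 16*(-6*(-1)*(-1 + 5)) = 16*(-6*(-1)*4) = 16*(-3*(-8)) = 16*24 = 384)
-X = -1*384 = -384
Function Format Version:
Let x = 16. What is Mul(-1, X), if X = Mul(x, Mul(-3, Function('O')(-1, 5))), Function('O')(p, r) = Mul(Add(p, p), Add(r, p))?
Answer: -384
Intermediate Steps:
Function('O')(p, r) = Mul(2, p, Add(p, r)) (Function('O')(p, r) = Mul(Mul(2, p), Add(p, r)) = Mul(2, p, Add(p, r)))
X = 384 (X = Mul(16, Mul(-3, Mul(2, -1, Add(-1, 5)))) = Mul(16, Mul(-3, Mul(2, -1, 4))) = Mul(16, Mul(-3, -8)) = Mul(16, 24) = 384)
Mul(-1, X) = Mul(-1, 384) = -384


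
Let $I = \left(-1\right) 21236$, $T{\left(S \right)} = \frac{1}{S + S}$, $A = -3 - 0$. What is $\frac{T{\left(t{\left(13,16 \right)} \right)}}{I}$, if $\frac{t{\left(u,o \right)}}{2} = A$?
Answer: $\frac{1}{254832} \approx 3.9242 \cdot 10^{-6}$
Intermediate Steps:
$A = -3$ ($A = -3 + 0 = -3$)
$t{\left(u,o \right)} = -6$ ($t{\left(u,o \right)} = 2 \left(-3\right) = -6$)
$T{\left(S \right)} = \frac{1}{2 S}$
$I = -21236$
$\frac{T{\left(t{\left(13,16 \right)} \right)}}{I} = \frac{\frac{1}{2} \frac{1}{-6}}{-21236} = \frac{1}{2} \left(- \frac{1}{6}\right) \left(- \frac{1}{21236}\right) = \left(- \frac{1}{12}\right) \left(- \frac{1}{21236}\right) = \frac{1}{254832}$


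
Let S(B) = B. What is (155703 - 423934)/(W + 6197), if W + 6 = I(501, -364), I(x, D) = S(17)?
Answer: -268231/6208 ≈ -43.207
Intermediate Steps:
I(x, D) = 17
W = 11 (W = -6 + 17 = 11)
(155703 - 423934)/(W + 6197) = (155703 - 423934)/(11 + 6197) = -268231/6208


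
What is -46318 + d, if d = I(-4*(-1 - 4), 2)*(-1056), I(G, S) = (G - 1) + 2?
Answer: -68494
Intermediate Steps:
I(G, S) = 1 + G (I(G, S) = (-1 + G) + 2 = 1 + G)
d = -22176 (d = (1 - 4*(-1 - 4))*(-1056) = (1 - 4*(-5))*(-1056) = (1 + 20)*(-1056) = 21*(-1056) = -22176)
-46318 + d = -46318 - 22176 = -68494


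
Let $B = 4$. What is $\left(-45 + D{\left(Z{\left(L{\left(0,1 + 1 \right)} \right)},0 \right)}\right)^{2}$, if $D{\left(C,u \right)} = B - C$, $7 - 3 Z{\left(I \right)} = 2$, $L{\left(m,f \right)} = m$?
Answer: $\frac{16384}{9} \approx 1820.4$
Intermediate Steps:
$Z{\left(I \right)} = \frac{5}{3}$ ($Z{\left(I \right)} = \frac{7}{3} - \frac{2}{3} = \frac{5}{3}$)
$D{\left(C,u \right)} = 4 - C$
$\left(-45 + D{\left(Z{\left(L{\left(0,1 + 1 \right)} \right)},0 \right)}\right)^{2} = \left(-45 + \left(4 - \frac{5}{3}\right)\right)^{2} = \left(-45 + \frac{7}{3}\right)^{2} = \left(- \frac{128}{3}\right)^{2} = \frac{16384}{9}$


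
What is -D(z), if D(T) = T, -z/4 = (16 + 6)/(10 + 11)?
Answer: 88/21 ≈ 4.1905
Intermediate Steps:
z = -88/21 (z = -4*(16 + 6)/(10 + 11) = -88/21 ≈ -4.1905)
-D(z) = -1*(-88/21) = 88/21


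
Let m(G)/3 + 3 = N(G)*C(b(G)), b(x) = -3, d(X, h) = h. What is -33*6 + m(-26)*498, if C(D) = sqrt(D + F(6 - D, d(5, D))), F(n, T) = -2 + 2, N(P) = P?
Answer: -4680 - 38844*I*sqrt(3) ≈ -4680.0 - 67280.0*I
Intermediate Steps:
F(n, T) = 0
C(D) = sqrt(D) (C(D) = sqrt(D + 0) = sqrt(D))
m(G) = -9 + 3*I*G*sqrt(3) (m(G) = -9 + 3*(G*sqrt(-3)) = -9 + 3*(G*(I*sqrt(3))) = -9 + 3*(I*G*sqrt(3)) = -9 + 3*I*G*sqrt(3))
-33*6 + m(-26)*498 = -33*6 + (-9 + 3*I*(-26)*sqrt(3))*498 = -198 + (-9 - 78*I*sqrt(3))*498 = -198 + (-4482 - 38844*I*sqrt(3)) = -4680 - 38844*I*sqrt(3)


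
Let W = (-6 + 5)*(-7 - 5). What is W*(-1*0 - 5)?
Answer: -60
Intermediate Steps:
W = 12 (W = -1*(-12) = 12)
W*(-1*0 - 5) = 12*(-1*0 - 5) = 12*(0 - 5) = 12*(-5) = -60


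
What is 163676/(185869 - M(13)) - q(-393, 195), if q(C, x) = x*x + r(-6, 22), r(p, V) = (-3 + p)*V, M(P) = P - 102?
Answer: -3517034795/92979 ≈ -37826.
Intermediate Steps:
M(P) = -102 + P
r(p, V) = V*(-3 + p)
q(C, x) = -198 + x² (q(C, x) = x*x + 22*(-3 - 6) = x² + 22*(-9) = x² - 198 = -198 + x²)
163676/(185869 - M(13)) - q(-393, 195) = 163676/(185869 - (-102 + 13)) - (-198 + 195²) = 163676/(185869 - 1*(-89)) - (-198 + 38025) = 163676/(185869 + 89) - 1*37827 = 163676/185958 - 37827 = 163676*(1/185958) - 37827 = 81838/92979 - 37827 = -3517034795/92979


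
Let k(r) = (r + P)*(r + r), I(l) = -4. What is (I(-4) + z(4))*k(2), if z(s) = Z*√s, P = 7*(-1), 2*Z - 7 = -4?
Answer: 20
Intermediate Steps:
Z = 3/2 (Z = 7/2 + (½)*(-4) = 7/2 - 2 = 3/2 ≈ 1.5000)
P = -7
z(s) = 3*√s/2
k(r) = 2*r*(-7 + r) (k(r) = (r - 7)*(r + r) = (-7 + r)*(2*r) = 2*r*(-7 + r))
(I(-4) + z(4))*k(2) = (-4 + 3*√4/2)*(2*2*(-7 + 2)) = (-4 + (3/2)*2)*(2*2*(-5)) = (-4 + 3)*(-20) = -1*(-20) = 20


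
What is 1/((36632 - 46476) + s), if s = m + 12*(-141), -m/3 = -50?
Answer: -1/11386 ≈ -8.7827e-5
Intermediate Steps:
m = 150 (m = -3*(-50) = 150)
s = -1542 (s = 150 + 12*(-141) = 150 - 1692 = -1542)
1/((36632 - 46476) + s) = 1/((36632 - 46476) - 1542) = 1/(-9844 - 1542) = 1/(-11386) = -1/11386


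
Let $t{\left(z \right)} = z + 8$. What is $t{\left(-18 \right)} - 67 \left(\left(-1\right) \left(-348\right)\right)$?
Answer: $-23326$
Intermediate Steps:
$t{\left(z \right)} = 8 + z$
$t{\left(-18 \right)} - 67 \left(\left(-1\right) \left(-348\right)\right) = \left(8 - 18\right) - 67 \left(\left(-1\right) \left(-348\right)\right) = -10 - 23316 = -23326$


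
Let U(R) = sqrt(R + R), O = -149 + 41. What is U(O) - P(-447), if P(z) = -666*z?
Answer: -297702 + 6*I*sqrt(6) ≈ -2.977e+5 + 14.697*I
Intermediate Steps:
O = -108
U(R) = sqrt(2)*sqrt(R) (U(R) = sqrt(2*R) = sqrt(2)*sqrt(R))
U(O) - P(-447) = sqrt(2)*sqrt(-108) - (-666)*(-447) = sqrt(2)*(6*I*sqrt(3)) - 1*297702 = 6*I*sqrt(6) - 297702 = -297702 + 6*I*sqrt(6)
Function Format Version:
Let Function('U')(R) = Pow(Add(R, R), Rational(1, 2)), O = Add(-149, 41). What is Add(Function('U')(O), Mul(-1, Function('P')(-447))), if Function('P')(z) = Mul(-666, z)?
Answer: Add(-297702, Mul(6, I, Pow(6, Rational(1, 2)))) ≈ Add(-2.9770e+5, Mul(14.697, I))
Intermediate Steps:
O = -108
Function('U')(R) = Mul(Pow(2, Rational(1, 2)), Pow(R, Rational(1, 2))) (Function('U')(R) = Pow(Mul(2, R), Rational(1, 2)) = Mul(Pow(2, Rational(1, 2)), Pow(R, Rational(1, 2))))
Add(Function('U')(O), Mul(-1, Function('P')(-447))) = Add(Mul(Pow(2, Rational(1, 2)), Pow(-108, Rational(1, 2))), Mul(-1, Mul(-666, -447))) = Add(Mul(Pow(2, Rational(1, 2)), Mul(6, I, Pow(3, Rational(1, 2)))), Mul(-1, 297702)) = Add(Mul(6, I, Pow(6, Rational(1, 2))), -297702) = Add(-297702, Mul(6, I, Pow(6, Rational(1, 2))))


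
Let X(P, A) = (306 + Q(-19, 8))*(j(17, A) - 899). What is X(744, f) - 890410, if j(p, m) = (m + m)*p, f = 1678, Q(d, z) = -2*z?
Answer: 15393960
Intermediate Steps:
j(p, m) = 2*m*p (j(p, m) = (2*m)*p = 2*m*p)
X(P, A) = -260710 + 9860*A (X(P, A) = (306 - 2*8)*(2*A*17 - 899) = (306 - 16)*(34*A - 899) = 290*(-899 + 34*A) = -260710 + 9860*A)
X(744, f) - 890410 = (-260710 + 9860*1678) - 890410 = (-260710 + 16545080) - 890410 = 16284370 - 890410 = 15393960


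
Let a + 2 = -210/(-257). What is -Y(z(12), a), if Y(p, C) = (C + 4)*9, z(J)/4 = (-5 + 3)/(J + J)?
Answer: -6516/257 ≈ -25.354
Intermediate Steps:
a = -304/257 (a = -2 - 210/(-257) = -2 - 210*(-1/257) = -2 + 210/257 = -304/257 ≈ -1.1829)
z(J) = -4/J (z(J) = 4*((-5 + 3)/(J + J)) = 4*(-2*1/(2*J)) = 4*(-1/J) = -4/J)
Y(p, C) = 36 + 9*C (Y(p, C) = (4 + C)*9 = 36 + 9*C)
-Y(z(12), a) = -(36 + 9*(-304/257)) = -(36 - 2736/257) = -1*6516/257 = -6516/257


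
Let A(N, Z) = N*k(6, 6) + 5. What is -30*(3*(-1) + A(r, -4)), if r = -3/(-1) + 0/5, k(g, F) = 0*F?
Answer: -60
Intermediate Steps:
k(g, F) = 0
r = 3 (r = -3*(-1) + 0*(⅕) = 3 + 0 = 3)
A(N, Z) = 5 (A(N, Z) = N*0 + 5 = 0 + 5 = 5)
-30*(3*(-1) + A(r, -4)) = -30*(3*(-1) + 5) = -30*(-3 + 5) = -30*2 = -60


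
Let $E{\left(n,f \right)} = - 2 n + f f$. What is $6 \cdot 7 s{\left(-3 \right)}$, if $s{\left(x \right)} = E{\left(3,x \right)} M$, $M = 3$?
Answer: $378$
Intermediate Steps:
$E{\left(n,f \right)} = f^{2} - 2 n$ ($E{\left(n,f \right)} = - 2 n + f^{2} = f^{2} - 2 n$)
$s{\left(x \right)} = -18 + 3 x^{2}$ ($s{\left(x \right)} = \left(x^{2} - 6\right) 3 = \left(-6 + x^{2}\right) 3 = -18 + 3 x^{2}$)
$6 \cdot 7 s{\left(-3 \right)} = 6 \cdot 7 \left(-18 + 3 \left(-3\right)^{2}\right) = 42 \left(-18 + 3 \cdot 9\right) = 42 \left(-18 + 27\right) = 42 \cdot 9 = 378$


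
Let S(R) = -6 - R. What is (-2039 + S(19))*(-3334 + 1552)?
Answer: 3678048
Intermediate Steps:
(-2039 + S(19))*(-3334 + 1552) = (-2039 + (-6 - 1*19))*(-3334 + 1552) = (-2039 + (-6 - 19))*(-1782) = (-2039 - 25)*(-1782) = -2064*(-1782) = 3678048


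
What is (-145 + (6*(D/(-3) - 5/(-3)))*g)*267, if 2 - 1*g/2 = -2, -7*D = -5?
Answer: -142845/7 ≈ -20406.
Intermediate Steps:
D = 5/7 (D = -⅐*(-5) = 5/7 ≈ 0.71429)
g = 8 (g = 4 - 2*(-2) = 4 + 4 = 8)
(-145 + (6*(D/(-3) - 5/(-3)))*g)*267 = (-145 + (6*((5/7)/(-3) - 5/(-3)))*8)*267 = (-145 + (6*((5/7)*(-⅓) - 5*(-⅓)))*8)*267 = (-145 + (6*(-5/21 + 5/3))*8)*267 = (-145 + (6*(10/7))*8)*267 = (-145 + (60/7)*8)*267 = (-145 + 480/7)*267 = -535/7*267 = -142845/7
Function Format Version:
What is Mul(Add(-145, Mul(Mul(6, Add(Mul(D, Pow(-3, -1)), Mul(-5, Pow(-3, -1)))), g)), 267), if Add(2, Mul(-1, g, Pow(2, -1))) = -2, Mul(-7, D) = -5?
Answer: Rational(-142845, 7) ≈ -20406.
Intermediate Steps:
D = Rational(5, 7) (D = Mul(Rational(-1, 7), -5) = Rational(5, 7) ≈ 0.71429)
g = 8 (g = Add(4, Mul(-2, -2)) = Add(4, 4) = 8)
Mul(Add(-145, Mul(Mul(6, Add(Mul(D, Pow(-3, -1)), Mul(-5, Pow(-3, -1)))), g)), 267) = Mul(Add(-145, Mul(Mul(6, Add(Mul(Rational(5, 7), Pow(-3, -1)), Mul(-5, Pow(-3, -1)))), 8)), 267) = Mul(Add(-145, Mul(Mul(6, Add(Mul(Rational(5, 7), Rational(-1, 3)), Mul(-5, Rational(-1, 3)))), 8)), 267) = Mul(Add(-145, Mul(Mul(6, Add(Rational(-5, 21), Rational(5, 3))), 8)), 267) = Mul(Add(-145, Mul(Mul(6, Rational(10, 7)), 8)), 267) = Mul(Add(-145, Mul(Rational(60, 7), 8)), 267) = Mul(Add(-145, Rational(480, 7)), 267) = Mul(Rational(-535, 7), 267) = Rational(-142845, 7)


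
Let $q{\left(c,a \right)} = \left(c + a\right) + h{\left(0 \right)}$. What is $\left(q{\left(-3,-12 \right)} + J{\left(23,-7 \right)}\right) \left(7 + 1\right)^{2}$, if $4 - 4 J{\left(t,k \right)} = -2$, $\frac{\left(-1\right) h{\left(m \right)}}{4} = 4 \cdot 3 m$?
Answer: $-864$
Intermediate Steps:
$h{\left(m \right)} = - 48 m$ ($h{\left(m \right)} = - 4 \cdot 4 \cdot 3 m = - 4 \cdot 12 m = - 48 m$)
$q{\left(c,a \right)} = a + c$ ($q{\left(c,a \right)} = \left(c + a\right) - 0 = \left(a + c\right) + 0 = a + c$)
$J{\left(t,k \right)} = \frac{3}{2}$ ($J{\left(t,k \right)} = 1 - - \frac{1}{2} = 1 + \frac{1}{2} = \frac{3}{2}$)
$\left(q{\left(-3,-12 \right)} + J{\left(23,-7 \right)}\right) \left(7 + 1\right)^{2} = \left(\left(-12 - 3\right) + \frac{3}{2}\right) \left(7 + 1\right)^{2} = \left(-15 + \frac{3}{2}\right) 8^{2} = \left(- \frac{27}{2}\right) 64 = -864$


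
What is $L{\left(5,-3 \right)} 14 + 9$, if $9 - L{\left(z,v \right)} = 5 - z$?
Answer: $135$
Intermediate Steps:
$L{\left(z,v \right)} = 4 + z$ ($L{\left(z,v \right)} = 9 - \left(5 - z\right) = 9 + \left(-5 + z\right) = 4 + z$)
$L{\left(5,-3 \right)} 14 + 9 = \left(4 + 5\right) 14 + 9 = 9 \cdot 14 + 9 = 126 + 9 = 135$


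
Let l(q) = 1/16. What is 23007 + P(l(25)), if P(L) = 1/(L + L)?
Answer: 23015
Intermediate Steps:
l(q) = 1/16
P(L) = 1/(2*L)
23007 + P(l(25)) = 23007 + 1/(2*(1/16)) = 23007 + (½)*16 = 23007 + 8 = 23015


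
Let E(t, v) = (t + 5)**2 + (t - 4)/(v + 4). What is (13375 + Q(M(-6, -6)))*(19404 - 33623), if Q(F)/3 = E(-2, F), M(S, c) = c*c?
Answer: -3811132789/20 ≈ -1.9056e+8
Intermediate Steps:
E(t, v) = (5 + t)**2 + (-4 + t)/(4 + v)
M(S, c) = c**2
Q(F) = 3*(30 + 9*F)/(4 + F) (Q(F) = 3*((-4 - 2 + 4*(5 - 2)**2 + F*(5 - 2)**2)/(4 + F)) = 3*((-4 - 2 + 4*3**2 + F*3**2)/(4 + F)) = 3*((-4 - 2 + 4*9 + F*9)/(4 + F)) = 3*((-4 - 2 + 36 + 9*F)/(4 + F)) = 3*((30 + 9*F)/(4 + F)) = 3*(30 + 9*F)/(4 + F))
(13375 + Q(M(-6, -6)))*(19404 - 33623) = (13375 + 9*(10 + 3*(-6)**2)/(4 + (-6)**2))*(19404 - 33623) = (13375 + 9*(10 + 3*36)/(4 + 36))*(-14219) = (13375 + 9*(10 + 108)/40)*(-14219) = (13375 + 9*(1/40)*118)*(-14219) = (13375 + 531/20)*(-14219) = (268031/20)*(-14219) = -3811132789/20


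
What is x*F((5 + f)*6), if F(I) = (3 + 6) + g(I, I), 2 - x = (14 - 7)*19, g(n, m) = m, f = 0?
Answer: -5109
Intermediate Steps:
x = -131 (x = 2 - (14 - 7)*19 = 2 - 7*19 = 2 - 1*133 = 2 - 133 = -131)
F(I) = 9 + I (F(I) = (3 + 6) + I = 9 + I)
x*F((5 + f)*6) = -131*(9 + (5 + 0)*6) = -131*(9 + 5*6) = -131*(9 + 30) = -131*39 = -5109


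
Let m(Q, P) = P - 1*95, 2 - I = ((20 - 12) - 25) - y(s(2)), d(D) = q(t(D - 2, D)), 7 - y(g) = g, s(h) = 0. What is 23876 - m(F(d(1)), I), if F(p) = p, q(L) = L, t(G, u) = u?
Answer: 23945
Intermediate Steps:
y(g) = 7 - g
d(D) = D
I = 26 (I = 2 - (((20 - 12) - 25) - (7 - 1*0)) = 2 - ((8 - 25) - (7 + 0)) = 2 - (-17 - 1*7) = 2 - (-17 - 7) = 2 - 1*(-24) = 2 + 24 = 26)
m(Q, P) = -95 + P (m(Q, P) = P - 95 = -95 + P)
23876 - m(F(d(1)), I) = 23876 - (-95 + 26) = 23876 - 1*(-69) = 23876 + 69 = 23945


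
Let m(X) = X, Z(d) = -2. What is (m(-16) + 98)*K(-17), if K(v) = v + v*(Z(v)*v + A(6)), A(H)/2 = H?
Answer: -65518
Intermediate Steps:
A(H) = 2*H
K(v) = v + v*(12 - 2*v) (K(v) = v + v*(-2*v + 2*6) = v + v*(-2*v + 12) = v + v*(12 - 2*v))
(m(-16) + 98)*K(-17) = (-16 + 98)*(-17*(13 - 2*(-17))) = 82*(-17*(13 + 34)) = 82*(-17*47) = 82*(-799) = -65518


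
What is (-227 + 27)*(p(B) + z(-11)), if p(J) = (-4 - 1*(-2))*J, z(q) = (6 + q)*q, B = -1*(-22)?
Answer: -2200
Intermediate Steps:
B = 22
z(q) = q*(6 + q)
p(J) = -2*J (p(J) = (-4 + 2)*J = -2*J)
(-227 + 27)*(p(B) + z(-11)) = (-227 + 27)*(-2*22 - 11*(6 - 11)) = -200*(-44 - 11*(-5)) = -200*(-44 + 55) = -200*11 = -2200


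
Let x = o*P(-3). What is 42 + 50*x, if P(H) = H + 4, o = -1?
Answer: -8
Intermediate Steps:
P(H) = 4 + H
x = -1 (x = -(4 - 3) = -1*1 = -1)
42 + 50*x = 42 + 50*(-1) = 42 - 50 = -8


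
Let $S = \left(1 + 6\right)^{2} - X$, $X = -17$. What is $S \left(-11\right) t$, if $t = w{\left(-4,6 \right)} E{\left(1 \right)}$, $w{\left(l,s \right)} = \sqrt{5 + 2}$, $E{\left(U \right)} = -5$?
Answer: $3630 \sqrt{7} \approx 9604.1$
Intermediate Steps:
$w{\left(l,s \right)} = \sqrt{7}$
$t = - 5 \sqrt{7}$ ($t = \sqrt{7} \left(-5\right) = - 5 \sqrt{7} \approx -13.229$)
$S = 66$ ($S = \left(1 + 6\right)^{2} - -17 = 7^{2} + 17 = 49 + 17 = 66$)
$S \left(-11\right) t = 66 \left(-11\right) \left(- 5 \sqrt{7}\right) = - 726 \left(- 5 \sqrt{7}\right) = 3630 \sqrt{7}$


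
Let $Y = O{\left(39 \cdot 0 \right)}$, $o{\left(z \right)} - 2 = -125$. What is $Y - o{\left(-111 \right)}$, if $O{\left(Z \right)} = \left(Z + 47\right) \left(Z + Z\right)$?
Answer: $123$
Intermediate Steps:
$o{\left(z \right)} = -123$ ($o{\left(z \right)} = 2 - 125 = -123$)
$O{\left(Z \right)} = 2 Z \left(47 + Z\right)$ ($O{\left(Z \right)} = \left(47 + Z\right) 2 Z = 2 Z \left(47 + Z\right)$)
$Y = 0$ ($Y = 2 \cdot 39 \cdot 0 \left(47 + 39 \cdot 0\right) = 2 \cdot 0 \left(47 + 0\right) = 2 \cdot 0 \cdot 47 = 0$)
$Y - o{\left(-111 \right)} = 0 - -123 = 0 + 123 = 123$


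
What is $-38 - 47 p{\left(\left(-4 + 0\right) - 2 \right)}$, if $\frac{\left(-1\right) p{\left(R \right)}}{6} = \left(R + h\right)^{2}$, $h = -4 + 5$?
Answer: $7012$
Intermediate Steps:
$h = 1$
$p{\left(R \right)} = - 6 \left(1 + R\right)^{2}$ ($p{\left(R \right)} = - 6 \left(R + 1\right)^{2} = - 6 \left(1 + R\right)^{2}$)
$-38 - 47 p{\left(\left(-4 + 0\right) - 2 \right)} = -38 - 47 \left(- 6 \left(1 + \left(\left(-4 + 0\right) - 2\right)\right)^{2}\right) = -38 - 47 \left(- 6 \left(1 - 6\right)^{2}\right) = -38 - 47 \left(- 6 \left(-5\right)^{2}\right) = -38 - 47 \left(\left(-6\right) 25\right) = -38 - -7050 = -38 + 7050 = 7012$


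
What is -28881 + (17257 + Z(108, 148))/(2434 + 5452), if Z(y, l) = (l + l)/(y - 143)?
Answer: -7970841111/276010 ≈ -28879.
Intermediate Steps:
Z(y, l) = 2*l/(-143 + y) (Z(y, l) = (2*l)/(-143 + y) = 2*l/(-143 + y))
-28881 + (17257 + Z(108, 148))/(2434 + 5452) = -28881 + (17257 + 2*148/(-143 + 108))/(2434 + 5452) = -28881 + (17257 + 2*148/(-35))/7886 = -28881 + (17257 + 2*148*(-1/35))*(1/7886) = -28881 + (17257 - 296/35)*(1/7886) = -28881 + (603699/35)*(1/7886) = -28881 + 603699/276010 = -7970841111/276010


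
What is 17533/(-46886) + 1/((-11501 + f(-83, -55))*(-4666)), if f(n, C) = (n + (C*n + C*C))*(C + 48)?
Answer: -271411219/725796300 ≈ -0.37395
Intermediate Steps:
f(n, C) = (48 + C)*(n + C² + C*n) (f(n, C) = (n + (C*n + C²))*(48 + C) = (n + (C² + C*n))*(48 + C) = (n + C² + C*n)*(48 + C) = (48 + C)*(n + C² + C*n))
17533/(-46886) + 1/((-11501 + f(-83, -55))*(-4666)) = 17533/(-46886) + 1/((-11501 + ((-55)³ + 48*(-83) + 48*(-55)² - 83*(-55)² + 49*(-55)*(-83)))*(-4666)) = 17533*(-1/46886) - 1/4666/(-11501 + (-166375 - 3984 + 48*3025 - 83*3025 + 223685)) = -89/238 - 1/4666/(-11501 + (-166375 - 3984 + 145200 - 251075 + 223685)) = -89/238 - 1/4666/(-11501 - 52549) = -89/238 - 1/4666/(-64050) = -89/238 - 1/64050*(-1/4666) = -89/238 + 1/298857300 = -271411219/725796300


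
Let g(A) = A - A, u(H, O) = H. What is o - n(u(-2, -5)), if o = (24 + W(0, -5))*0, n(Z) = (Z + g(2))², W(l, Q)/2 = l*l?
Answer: -4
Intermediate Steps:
W(l, Q) = 2*l² (W(l, Q) = 2*(l*l) = 2*l²)
g(A) = 0
n(Z) = Z² (n(Z) = (Z + 0)² = Z²)
o = 0 (o = (24 + 2*0²)*0 = (24 + 2*0)*0 = (24 + 0)*0 = 24*0 = 0)
o - n(u(-2, -5)) = 0 - 1*(-2)² = 0 - 1*4 = 0 - 4 = -4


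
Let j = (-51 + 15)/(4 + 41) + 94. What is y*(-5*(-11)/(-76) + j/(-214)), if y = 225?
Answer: -2120985/8132 ≈ -260.82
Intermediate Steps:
j = 466/5 (j = -36/45 + 94 = -36*1/45 + 94 = -⅘ + 94 = 466/5 ≈ 93.200)
y*(-5*(-11)/(-76) + j/(-214)) = 225*(-5*(-11)/(-76) + (466/5)/(-214)) = 225*(55*(-1/76) + (466/5)*(-1/214)) = 225*(-55/76 - 233/535) = 225*(-47133/40660) = -2120985/8132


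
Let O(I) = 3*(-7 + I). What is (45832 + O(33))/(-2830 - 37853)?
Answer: -45910/40683 ≈ -1.1285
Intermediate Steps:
O(I) = -21 + 3*I
(45832 + O(33))/(-2830 - 37853) = (45832 + (-21 + 3*33))/(-2830 - 37853) = (45832 + (-21 + 99))/(-40683) = (45832 + 78)*(-1/40683) = 45910*(-1/40683) = -45910/40683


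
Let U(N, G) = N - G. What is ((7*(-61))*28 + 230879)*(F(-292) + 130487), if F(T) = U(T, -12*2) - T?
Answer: 28571859653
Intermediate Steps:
F(T) = 24 (F(T) = (T - (-12)*2) - T = (T - 1*(-24)) - T = (T + 24) - T = (24 + T) - T = 24)
((7*(-61))*28 + 230879)*(F(-292) + 130487) = ((7*(-61))*28 + 230879)*(24 + 130487) = (-427*28 + 230879)*130511 = (-11956 + 230879)*130511 = 218923*130511 = 28571859653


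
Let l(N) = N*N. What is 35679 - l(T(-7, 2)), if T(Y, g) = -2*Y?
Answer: 35483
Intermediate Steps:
l(N) = N²
35679 - l(T(-7, 2)) = 35679 - (-2*(-7))² = 35679 - 1*14² = 35679 - 1*196 = 35679 - 196 = 35483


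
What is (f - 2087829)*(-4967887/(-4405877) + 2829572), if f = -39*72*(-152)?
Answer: -20707435748729103903/4405877 ≈ -4.7000e+12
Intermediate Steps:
f = 426816 (f = -2808*(-152) = 426816)
(f - 2087829)*(-4967887/(-4405877) + 2829572) = (426816 - 2087829)*(-4967887/(-4405877) + 2829572) = -1661013*(-4967887*(-1/4405877) + 2829572) = -1661013*(4967887/4405877 + 2829572) = -1661013*12466751162531/4405877 = -20707435748729103903/4405877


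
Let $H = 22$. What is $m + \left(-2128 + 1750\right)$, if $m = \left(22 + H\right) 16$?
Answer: $326$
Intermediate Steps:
$m = 704$ ($m = \left(22 + 22\right) 16 = 44 \cdot 16 = 704$)
$m + \left(-2128 + 1750\right) = 704 + \left(-2128 + 1750\right) = 704 - 378 = 326$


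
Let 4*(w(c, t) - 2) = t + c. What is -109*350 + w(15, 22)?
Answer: -152555/4 ≈ -38139.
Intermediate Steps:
w(c, t) = 2 + c/4 + t/4 (w(c, t) = 2 + (t + c)/4 = 2 + (c + t)/4 = 2 + (c/4 + t/4) = 2 + c/4 + t/4)
-109*350 + w(15, 22) = -109*350 + (2 + (¼)*15 + (¼)*22) = -38150 + (2 + 15/4 + 11/2) = -38150 + 45/4 = -152555/4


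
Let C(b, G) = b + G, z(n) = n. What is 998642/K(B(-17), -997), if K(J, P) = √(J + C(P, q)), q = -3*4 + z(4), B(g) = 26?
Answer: -998642*I*√979/979 ≈ -31917.0*I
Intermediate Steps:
q = -8 (q = -3*4 + 4 = -12 + 4 = -8)
C(b, G) = G + b
K(J, P) = √(-8 + J + P) (K(J, P) = √(J + (-8 + P)) = √(-8 + J + P))
998642/K(B(-17), -997) = 998642/(√(-8 + 26 - 997)) = 998642/(√(-979)) = 998642/((I*√979)) = 998642*(-I*√979/979) = -998642*I*√979/979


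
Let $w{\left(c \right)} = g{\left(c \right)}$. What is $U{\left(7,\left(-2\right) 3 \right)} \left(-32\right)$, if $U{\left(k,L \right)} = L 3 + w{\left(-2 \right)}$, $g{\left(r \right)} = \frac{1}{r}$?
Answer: $592$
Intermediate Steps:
$w{\left(c \right)} = \frac{1}{c}$
$U{\left(k,L \right)} = - \frac{1}{2} + 3 L$ ($U{\left(k,L \right)} = L 3 + \frac{1}{-2} = 3 L - \frac{1}{2} = - \frac{1}{2} + 3 L$)
$U{\left(7,\left(-2\right) 3 \right)} \left(-32\right) = \left(- \frac{1}{2} + 3 \left(\left(-2\right) 3\right)\right) \left(-32\right) = \left(- \frac{1}{2} + 3 \left(-6\right)\right) \left(-32\right) = \left(- \frac{1}{2} - 18\right) \left(-32\right) = \left(- \frac{37}{2}\right) \left(-32\right) = 592$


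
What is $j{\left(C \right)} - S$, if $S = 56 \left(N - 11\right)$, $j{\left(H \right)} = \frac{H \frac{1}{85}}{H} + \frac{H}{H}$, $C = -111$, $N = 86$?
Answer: $- \frac{356914}{85} \approx -4199.0$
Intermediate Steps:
$j{\left(H \right)} = \frac{86}{85}$ ($j{\left(H \right)} = \frac{H \frac{1}{85}}{H} + 1 = \frac{\frac{1}{85} H}{H} + 1 = \frac{1}{85} + 1 = \frac{86}{85}$)
$S = 4200$ ($S = 56 \left(86 - 11\right) = 56 \cdot 75 = 4200$)
$j{\left(C \right)} - S = \frac{86}{85} - 4200 = - \frac{356914}{85}$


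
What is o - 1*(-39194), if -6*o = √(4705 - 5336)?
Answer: 39194 - I*√631/6 ≈ 39194.0 - 4.1866*I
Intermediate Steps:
o = -I*√631/6 (o = -√(4705 - 5336)/6 = -I*√631/6 ≈ -4.1866*I)
o - 1*(-39194) = -I*√631/6 - 1*(-39194) = -I*√631/6 + 39194 = 39194 - I*√631/6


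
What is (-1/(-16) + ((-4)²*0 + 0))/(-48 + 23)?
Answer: -1/400 ≈ -0.0025000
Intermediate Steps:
(-1/(-16) + ((-4)²*0 + 0))/(-48 + 23) = (-1*(-1/16) + (16*0 + 0))/(-25) = -(1/16 + (0 + 0))/25 = -(1/16 + 0)/25 = -1/25*1/16 = -1/400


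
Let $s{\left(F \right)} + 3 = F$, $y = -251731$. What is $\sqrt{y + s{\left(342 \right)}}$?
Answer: $16 i \sqrt{982} \approx 501.39 i$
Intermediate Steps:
$s{\left(F \right)} = -3 + F$
$\sqrt{y + s{\left(342 \right)}} = \sqrt{-251731 + \left(-3 + 342\right)} = \sqrt{-251731 + 339} = \sqrt{-251392} = 16 i \sqrt{982}$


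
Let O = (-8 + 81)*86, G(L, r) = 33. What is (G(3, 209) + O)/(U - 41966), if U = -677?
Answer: -6311/42643 ≈ -0.14800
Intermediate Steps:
O = 6278 (O = 73*86 = 6278)
(G(3, 209) + O)/(U - 41966) = (33 + 6278)/(-677 - 41966) = 6311/(-42643) = 6311*(-1/42643) = -6311/42643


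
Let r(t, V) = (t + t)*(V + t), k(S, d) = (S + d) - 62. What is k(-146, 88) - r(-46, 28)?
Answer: -1776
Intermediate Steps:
k(S, d) = -62 + S + d
r(t, V) = 2*t*(V + t) (r(t, V) = (2*t)*(V + t) = 2*t*(V + t))
k(-146, 88) - r(-46, 28) = (-62 - 146 + 88) - 2*(-46)*(28 - 46) = -120 - 2*(-46)*(-18) = -120 - 1*1656 = -120 - 1656 = -1776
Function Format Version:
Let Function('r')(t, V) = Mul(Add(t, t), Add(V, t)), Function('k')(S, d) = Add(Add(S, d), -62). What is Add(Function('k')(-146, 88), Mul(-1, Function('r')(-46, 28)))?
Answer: -1776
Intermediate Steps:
Function('k')(S, d) = Add(-62, S, d)
Function('r')(t, V) = Mul(2, t, Add(V, t)) (Function('r')(t, V) = Mul(Mul(2, t), Add(V, t)) = Mul(2, t, Add(V, t)))
Add(Function('k')(-146, 88), Mul(-1, Function('r')(-46, 28))) = Add(Add(-62, -146, 88), Mul(-1, Mul(2, -46, Add(28, -46)))) = Add(-120, Mul(-1, Mul(2, -46, -18))) = Add(-120, Mul(-1, 1656)) = Add(-120, -1656) = -1776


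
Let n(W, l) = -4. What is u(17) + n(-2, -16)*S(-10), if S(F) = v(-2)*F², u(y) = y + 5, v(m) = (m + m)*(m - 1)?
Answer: -4778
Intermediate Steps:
v(m) = 2*m*(-1 + m) (v(m) = (2*m)*(-1 + m) = 2*m*(-1 + m))
u(y) = 5 + y
S(F) = 12*F² (S(F) = (2*(-2)*(-1 - 2))*F² = (2*(-2)*(-3))*F² = 12*F²)
u(17) + n(-2, -16)*S(-10) = (5 + 17) - 48*(-10)² = 22 - 48*100 = 22 - 4*1200 = 22 - 4800 = -4778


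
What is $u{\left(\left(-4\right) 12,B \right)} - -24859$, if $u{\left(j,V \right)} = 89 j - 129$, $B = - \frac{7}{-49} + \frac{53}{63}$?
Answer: $20458$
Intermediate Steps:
$B = \frac{62}{63}$ ($B = \left(-7\right) \left(- \frac{1}{49}\right) + 53 \cdot \frac{1}{63} = \frac{1}{7} + \frac{53}{63} = \frac{62}{63} \approx 0.98413$)
$u{\left(j,V \right)} = -129 + 89 j$
$u{\left(\left(-4\right) 12,B \right)} - -24859 = \left(-129 + 89 \left(\left(-4\right) 12\right)\right) - -24859 = \left(-129 + 89 \left(-48\right)\right) + 24859 = \left(-129 - 4272\right) + 24859 = -4401 + 24859 = 20458$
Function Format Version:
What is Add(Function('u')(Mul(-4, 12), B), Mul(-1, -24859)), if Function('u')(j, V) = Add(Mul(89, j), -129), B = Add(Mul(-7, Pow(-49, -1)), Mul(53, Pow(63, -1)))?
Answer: 20458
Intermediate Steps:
B = Rational(62, 63) (B = Add(Mul(-7, Rational(-1, 49)), Mul(53, Rational(1, 63))) = Add(Rational(1, 7), Rational(53, 63)) = Rational(62, 63) ≈ 0.98413)
Function('u')(j, V) = Add(-129, Mul(89, j))
Add(Function('u')(Mul(-4, 12), B), Mul(-1, -24859)) = Add(Add(-129, Mul(89, Mul(-4, 12))), Mul(-1, -24859)) = Add(Add(-129, Mul(89, -48)), 24859) = Add(Add(-129, -4272), 24859) = Add(-4401, 24859) = 20458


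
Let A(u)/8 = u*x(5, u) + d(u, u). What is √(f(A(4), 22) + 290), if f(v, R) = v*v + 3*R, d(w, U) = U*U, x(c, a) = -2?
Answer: 2*√1113 ≈ 66.723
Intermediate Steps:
d(w, U) = U²
A(u) = -16*u + 8*u² (A(u) = 8*(u*(-2) + u²) = 8*(-2*u + u²) = 8*(u² - 2*u) = -16*u + 8*u²)
f(v, R) = v² + 3*R
√(f(A(4), 22) + 290) = √(((8*4*(-2 + 4))² + 3*22) + 290) = √(((8*4*2)² + 66) + 290) = √((64² + 66) + 290) = √((4096 + 66) + 290) = √(4162 + 290) = √4452 = 2*√1113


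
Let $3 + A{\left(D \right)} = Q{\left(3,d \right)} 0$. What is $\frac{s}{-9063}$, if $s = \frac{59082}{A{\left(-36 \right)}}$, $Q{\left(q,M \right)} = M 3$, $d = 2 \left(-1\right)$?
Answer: $\frac{19694}{9063} \approx 2.173$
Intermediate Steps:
$d = -2$
$Q{\left(q,M \right)} = 3 M$
$A{\left(D \right)} = -3$ ($A{\left(D \right)} = -3 + 3 \left(-2\right) 0 = -3 - 0 = -3 + 0 = -3$)
$s = -19694$ ($s = \frac{59082}{-3} = 59082 \left(- \frac{1}{3}\right) = -19694$)
$\frac{s}{-9063} = - \frac{19694}{-9063} = \left(-19694\right) \left(- \frac{1}{9063}\right) = \frac{19694}{9063}$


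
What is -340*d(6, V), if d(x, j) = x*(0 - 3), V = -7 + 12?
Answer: 6120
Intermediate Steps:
V = 5
d(x, j) = -3*x (d(x, j) = x*(-3) = -3*x)
-340*d(6, V) = -(-1020)*6 = -340*(-18) = 6120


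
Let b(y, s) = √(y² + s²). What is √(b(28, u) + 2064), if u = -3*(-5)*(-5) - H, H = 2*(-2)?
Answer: √(2064 + 5*√233) ≈ 46.264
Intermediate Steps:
H = -4
u = -71 (u = -3*(-5)*(-5) - 1*(-4) = 15*(-5) + 4 = -75 + 4 = -71)
b(y, s) = √(s² + y²)
√(b(28, u) + 2064) = √(√((-71)² + 28²) + 2064) = √(√(5041 + 784) + 2064) = √(√5825 + 2064) = √(5*√233 + 2064) = √(2064 + 5*√233)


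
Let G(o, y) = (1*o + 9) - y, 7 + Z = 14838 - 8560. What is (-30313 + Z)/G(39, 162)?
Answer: 4007/19 ≈ 210.89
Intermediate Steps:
Z = 6271 (Z = -7 + (14838 - 8560) = -7 + 6278 = 6271)
G(o, y) = 9 + o - y (G(o, y) = (o + 9) - y = (9 + o) - y = 9 + o - y)
(-30313 + Z)/G(39, 162) = (-30313 + 6271)/(9 + 39 - 1*162) = -24042/(9 + 39 - 162) = -24042/(-114) = -24042*(-1/114) = 4007/19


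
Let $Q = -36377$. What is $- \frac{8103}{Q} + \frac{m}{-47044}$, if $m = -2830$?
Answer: $\frac{242072221}{855659794} \approx 0.28291$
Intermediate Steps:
$- \frac{8103}{Q} + \frac{m}{-47044} = - \frac{8103}{-36377} - \frac{2830}{-47044} = \left(-8103\right) \left(- \frac{1}{36377}\right) - - \frac{1415}{23522} = \frac{8103}{36377} + \frac{1415}{23522} = \frac{242072221}{855659794}$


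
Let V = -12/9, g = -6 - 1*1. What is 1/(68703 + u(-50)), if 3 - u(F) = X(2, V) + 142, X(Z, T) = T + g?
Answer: 3/205717 ≈ 1.4583e-5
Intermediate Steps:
g = -7 (g = -6 - 1 = -7)
V = -4/3 (V = -12*⅑ = -4/3 ≈ -1.3333)
X(Z, T) = -7 + T (X(Z, T) = T - 7 = -7 + T)
u(F) = -392/3 (u(F) = 3 - ((-7 - 4/3) + 142) = 3 - (-25/3 + 142) = 3 - 1*401/3 = 3 - 401/3 = -392/3)
1/(68703 + u(-50)) = 1/(68703 - 392/3) = 1/(205717/3) = 3/205717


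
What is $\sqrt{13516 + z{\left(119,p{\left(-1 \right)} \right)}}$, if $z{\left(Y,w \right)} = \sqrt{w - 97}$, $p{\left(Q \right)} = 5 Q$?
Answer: $\sqrt{13516 + i \sqrt{102}} \approx 116.26 + 0.0434 i$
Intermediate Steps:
$z{\left(Y,w \right)} = \sqrt{-97 + w}$
$\sqrt{13516 + z{\left(119,p{\left(-1 \right)} \right)}} = \sqrt{13516 + \sqrt{-97 + 5 \left(-1\right)}} = \sqrt{13516 + \sqrt{-97 - 5}} = \sqrt{13516 + \sqrt{-102}} = \sqrt{13516 + i \sqrt{102}}$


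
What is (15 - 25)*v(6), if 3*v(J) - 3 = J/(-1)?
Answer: 10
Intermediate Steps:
v(J) = 1 - J/3 (v(J) = 1 + (J/(-1))/3 = 1 + (J*(-1))/3 = 1 + (-J)/3 = 1 - J/3)
(15 - 25)*v(6) = (15 - 25)*(1 - 1/3*6) = -10*(1 - 2) = -10*(-1) = 10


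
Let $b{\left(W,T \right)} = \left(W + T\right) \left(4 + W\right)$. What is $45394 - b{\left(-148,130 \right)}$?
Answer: $42802$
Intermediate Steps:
$b{\left(W,T \right)} = \left(4 + W\right) \left(T + W\right)$ ($b{\left(W,T \right)} = \left(T + W\right) \left(4 + W\right) = \left(4 + W\right) \left(T + W\right)$)
$45394 - b{\left(-148,130 \right)} = 45394 - \left(\left(-148\right)^{2} + 4 \cdot 130 + 4 \left(-148\right) + 130 \left(-148\right)\right) = 45394 - \left(21904 + 520 - 592 - 19240\right) = 45394 - 2592 = 42802$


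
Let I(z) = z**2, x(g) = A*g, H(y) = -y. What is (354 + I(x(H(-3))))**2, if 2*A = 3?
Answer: 2241009/16 ≈ 1.4006e+5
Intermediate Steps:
A = 3/2 (A = (1/2)*3 = 3/2 ≈ 1.5000)
x(g) = 3*g/2
(354 + I(x(H(-3))))**2 = (354 + (3*(-1*(-3))/2)**2)**2 = (354 + ((3/2)*3)**2)**2 = (354 + (9/2)**2)**2 = (354 + 81/4)**2 = (1497/4)**2 = 2241009/16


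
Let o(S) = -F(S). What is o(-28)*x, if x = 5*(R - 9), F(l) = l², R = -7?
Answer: 62720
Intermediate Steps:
o(S) = -S²
x = -80 (x = 5*(-7 - 9) = 5*(-16) = -80)
o(-28)*x = -1*(-28)²*(-80) = -1*784*(-80) = -784*(-80) = 62720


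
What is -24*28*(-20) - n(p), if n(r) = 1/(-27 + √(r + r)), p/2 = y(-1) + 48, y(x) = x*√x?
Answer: 3875908899/288385 - 108*I/288385 + 1074*√(48 - I)/288385 - 8*I*√(48 - I)/288385 ≈ 13440.0 - 0.00083546*I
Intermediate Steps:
y(x) = x^(3/2)
p = 96 - 2*I (p = 2*((-1)^(3/2) + 48) = 2*(-I + 48) = 2*(48 - I) = 96 - 2*I ≈ 96.0 - 2.0*I)
n(r) = 1/(-27 + √2*√r) (n(r) = 1/(-27 + √(2*r)) = 1/(-27 + √2*√r))
-24*28*(-20) - n(p) = -24*28*(-20) - 1/(-27 + √2*√(96 - 2*I)) = -672*(-20) - 1/(-27 + √2*√(96 - 2*I)) = 13440 - 1/(-27 + √2*√(96 - 2*I))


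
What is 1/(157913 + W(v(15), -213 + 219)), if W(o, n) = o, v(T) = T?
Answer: 1/157928 ≈ 6.3320e-6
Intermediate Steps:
1/(157913 + W(v(15), -213 + 219)) = 1/(157913 + 15) = 1/157928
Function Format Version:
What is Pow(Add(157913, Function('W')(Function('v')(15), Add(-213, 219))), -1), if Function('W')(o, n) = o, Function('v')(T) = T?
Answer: Rational(1, 157928) ≈ 6.3320e-6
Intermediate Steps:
Pow(Add(157913, Function('W')(Function('v')(15), Add(-213, 219))), -1) = Pow(Add(157913, 15), -1) = Pow(157928, -1) = Rational(1, 157928)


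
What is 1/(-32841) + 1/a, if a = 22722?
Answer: 3373/248737734 ≈ 1.3560e-5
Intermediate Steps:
1/(-32841) + 1/a = 1/(-32841) + 1/22722 = -1/32841 + 1/22722 = 3373/248737734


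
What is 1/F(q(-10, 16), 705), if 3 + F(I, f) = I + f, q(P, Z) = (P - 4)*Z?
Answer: 1/478 ≈ 0.0020920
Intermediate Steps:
q(P, Z) = Z*(-4 + P) (q(P, Z) = (-4 + P)*Z = Z*(-4 + P))
F(I, f) = -3 + I + f (F(I, f) = -3 + (I + f) = -3 + I + f)
1/F(q(-10, 16), 705) = 1/(-3 + 16*(-4 - 10) + 705) = 1/(-3 + 16*(-14) + 705) = 1/(-3 - 224 + 705) = 1/478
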